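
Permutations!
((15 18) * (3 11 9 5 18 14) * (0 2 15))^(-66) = (0 9 14)(2 5 3)(11 15 18)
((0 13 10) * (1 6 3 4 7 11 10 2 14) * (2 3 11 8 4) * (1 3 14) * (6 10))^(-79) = (0 1 3 13 10 2 14)(4 8 7)(6 11)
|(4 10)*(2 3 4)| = |(2 3 4 10)| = 4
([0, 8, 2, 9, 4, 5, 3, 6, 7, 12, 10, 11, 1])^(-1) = (1 12 9 3 6 7 8)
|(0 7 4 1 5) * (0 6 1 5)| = |(0 7 4 5 6 1)| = 6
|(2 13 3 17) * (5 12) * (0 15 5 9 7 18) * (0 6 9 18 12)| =|(0 15 5)(2 13 3 17)(6 9 7 12 18)| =60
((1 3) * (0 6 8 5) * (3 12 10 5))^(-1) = (0 5 10 12 1 3 8 6)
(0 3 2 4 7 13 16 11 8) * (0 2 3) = (2 4 7 13 16 11 8) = [0, 1, 4, 3, 7, 5, 6, 13, 2, 9, 10, 8, 12, 16, 14, 15, 11]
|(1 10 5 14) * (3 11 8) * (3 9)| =|(1 10 5 14)(3 11 8 9)| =4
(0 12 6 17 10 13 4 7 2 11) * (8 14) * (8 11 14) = (0 12 6 17 10 13 4 7 2 14 11) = [12, 1, 14, 3, 7, 5, 17, 2, 8, 9, 13, 0, 6, 4, 11, 15, 16, 10]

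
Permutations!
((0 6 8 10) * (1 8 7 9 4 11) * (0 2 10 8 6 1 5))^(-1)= (0 5 11 4 9 7 6 1)(2 10)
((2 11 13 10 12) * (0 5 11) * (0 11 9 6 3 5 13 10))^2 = ((0 13)(2 11 10 12)(3 5 9 6))^2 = (13)(2 10)(3 9)(5 6)(11 12)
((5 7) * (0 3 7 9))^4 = (0 9 5 7 3)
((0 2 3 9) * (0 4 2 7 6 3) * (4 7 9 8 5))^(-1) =(0 2 4 5 8 3 6 7 9) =((0 9 7 6 3 8 5 4 2))^(-1)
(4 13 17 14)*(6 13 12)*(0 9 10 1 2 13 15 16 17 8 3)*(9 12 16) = (0 12 6 15 9 10 1 2 13 8 3)(4 16 17 14) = [12, 2, 13, 0, 16, 5, 15, 7, 3, 10, 1, 11, 6, 8, 4, 9, 17, 14]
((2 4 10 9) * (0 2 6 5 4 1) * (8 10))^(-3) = ((0 2 1)(4 8 10 9 6 5))^(-3) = (4 9)(5 10)(6 8)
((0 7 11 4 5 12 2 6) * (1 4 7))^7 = ((0 1 4 5 12 2 6)(7 11))^7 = (12)(7 11)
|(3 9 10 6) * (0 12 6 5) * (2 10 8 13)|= |(0 12 6 3 9 8 13 2 10 5)|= 10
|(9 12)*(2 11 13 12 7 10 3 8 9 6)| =|(2 11 13 12 6)(3 8 9 7 10)| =5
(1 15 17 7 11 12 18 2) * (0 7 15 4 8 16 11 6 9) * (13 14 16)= (0 7 6 9)(1 4 8 13 14 16 11 12 18 2)(15 17)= [7, 4, 1, 3, 8, 5, 9, 6, 13, 0, 10, 12, 18, 14, 16, 17, 11, 15, 2]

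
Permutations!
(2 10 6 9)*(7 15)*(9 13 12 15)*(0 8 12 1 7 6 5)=[8, 7, 10, 3, 4, 0, 13, 9, 12, 2, 5, 11, 15, 1, 14, 6]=(0 8 12 15 6 13 1 7 9 2 10 5)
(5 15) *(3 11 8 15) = (3 11 8 15 5) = [0, 1, 2, 11, 4, 3, 6, 7, 15, 9, 10, 8, 12, 13, 14, 5]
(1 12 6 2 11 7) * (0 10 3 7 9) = (0 10 3 7 1 12 6 2 11 9) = [10, 12, 11, 7, 4, 5, 2, 1, 8, 0, 3, 9, 6]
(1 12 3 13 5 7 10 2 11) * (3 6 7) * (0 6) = (0 6 7 10 2 11 1 12)(3 13 5) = [6, 12, 11, 13, 4, 3, 7, 10, 8, 9, 2, 1, 0, 5]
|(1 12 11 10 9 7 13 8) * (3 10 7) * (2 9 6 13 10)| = 24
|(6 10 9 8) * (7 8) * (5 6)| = 6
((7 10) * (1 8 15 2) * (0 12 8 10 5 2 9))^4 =(0 9 15 8 12)(1 2 5 7 10)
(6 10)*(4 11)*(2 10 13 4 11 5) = (2 10 6 13 4 5) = [0, 1, 10, 3, 5, 2, 13, 7, 8, 9, 6, 11, 12, 4]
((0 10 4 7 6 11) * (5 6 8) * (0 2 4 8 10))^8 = ((2 4 7 10 8 5 6 11))^8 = (11)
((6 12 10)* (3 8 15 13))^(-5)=(3 13 15 8)(6 12 10)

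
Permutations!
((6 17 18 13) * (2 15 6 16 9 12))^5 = (2 13 15 16 6 9 17 12 18)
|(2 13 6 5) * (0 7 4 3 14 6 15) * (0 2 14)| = 12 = |(0 7 4 3)(2 13 15)(5 14 6)|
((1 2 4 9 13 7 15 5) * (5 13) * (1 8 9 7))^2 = (1 4 15)(2 7 13)(5 9 8)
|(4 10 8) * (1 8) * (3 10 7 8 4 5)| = |(1 4 7 8 5 3 10)| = 7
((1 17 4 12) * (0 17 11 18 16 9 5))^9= (0 5 9 16 18 11 1 12 4 17)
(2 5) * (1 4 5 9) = [0, 4, 9, 3, 5, 2, 6, 7, 8, 1] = (1 4 5 2 9)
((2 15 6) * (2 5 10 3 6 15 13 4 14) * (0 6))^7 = ((15)(0 6 5 10 3)(2 13 4 14))^7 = (15)(0 5 3 6 10)(2 14 4 13)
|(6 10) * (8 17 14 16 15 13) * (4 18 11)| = 6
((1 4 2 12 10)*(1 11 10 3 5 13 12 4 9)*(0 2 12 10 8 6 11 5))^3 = (13)(0 12 2 3 4)(1 9)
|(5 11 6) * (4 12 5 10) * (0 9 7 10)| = |(0 9 7 10 4 12 5 11 6)| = 9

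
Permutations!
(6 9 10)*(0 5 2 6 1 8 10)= (0 5 2 6 9)(1 8 10)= [5, 8, 6, 3, 4, 2, 9, 7, 10, 0, 1]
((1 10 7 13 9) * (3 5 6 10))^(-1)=((1 3 5 6 10 7 13 9))^(-1)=(1 9 13 7 10 6 5 3)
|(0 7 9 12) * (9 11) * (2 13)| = 10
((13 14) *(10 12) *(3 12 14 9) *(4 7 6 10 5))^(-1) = (3 9 13 14 10 6 7 4 5 12) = ((3 12 5 4 7 6 10 14 13 9))^(-1)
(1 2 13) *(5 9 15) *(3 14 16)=(1 2 13)(3 14 16)(5 9 15)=[0, 2, 13, 14, 4, 9, 6, 7, 8, 15, 10, 11, 12, 1, 16, 5, 3]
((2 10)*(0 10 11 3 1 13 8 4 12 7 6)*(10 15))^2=((0 15 10 2 11 3 1 13 8 4 12 7 6))^2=(0 10 11 1 8 12 6 15 2 3 13 4 7)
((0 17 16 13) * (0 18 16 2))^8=((0 17 2)(13 18 16))^8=(0 2 17)(13 16 18)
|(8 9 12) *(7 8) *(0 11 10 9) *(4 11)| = 8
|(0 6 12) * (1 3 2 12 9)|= |(0 6 9 1 3 2 12)|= 7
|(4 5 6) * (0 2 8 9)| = 12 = |(0 2 8 9)(4 5 6)|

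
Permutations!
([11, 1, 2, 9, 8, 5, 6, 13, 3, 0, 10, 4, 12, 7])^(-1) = [9, 1, 2, 8, 11, 5, 6, 13, 4, 3, 10, 0, 12, 7]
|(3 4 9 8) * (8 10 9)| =|(3 4 8)(9 10)| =6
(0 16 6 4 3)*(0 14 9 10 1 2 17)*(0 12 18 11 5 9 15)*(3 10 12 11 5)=(0 16 6 4 10 1 2 17 11 3 14 15)(5 9 12 18)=[16, 2, 17, 14, 10, 9, 4, 7, 8, 12, 1, 3, 18, 13, 15, 0, 6, 11, 5]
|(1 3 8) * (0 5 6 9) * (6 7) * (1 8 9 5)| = |(0 1 3 9)(5 7 6)| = 12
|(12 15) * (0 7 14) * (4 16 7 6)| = 6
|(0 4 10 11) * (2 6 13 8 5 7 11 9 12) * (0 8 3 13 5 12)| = 28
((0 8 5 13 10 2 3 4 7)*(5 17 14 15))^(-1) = ((0 8 17 14 15 5 13 10 2 3 4 7))^(-1) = (0 7 4 3 2 10 13 5 15 14 17 8)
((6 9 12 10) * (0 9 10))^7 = (0 9 12)(6 10)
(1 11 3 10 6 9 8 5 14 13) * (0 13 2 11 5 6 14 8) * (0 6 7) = [13, 5, 11, 10, 4, 8, 9, 0, 7, 6, 14, 3, 12, 1, 2] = (0 13 1 5 8 7)(2 11 3 10 14)(6 9)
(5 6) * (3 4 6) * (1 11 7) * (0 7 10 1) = (0 7)(1 11 10)(3 4 6 5) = [7, 11, 2, 4, 6, 3, 5, 0, 8, 9, 1, 10]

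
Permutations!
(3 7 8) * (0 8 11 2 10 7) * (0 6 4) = [8, 1, 10, 6, 0, 5, 4, 11, 3, 9, 7, 2] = (0 8 3 6 4)(2 10 7 11)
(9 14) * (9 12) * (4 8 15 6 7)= (4 8 15 6 7)(9 14 12)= [0, 1, 2, 3, 8, 5, 7, 4, 15, 14, 10, 11, 9, 13, 12, 6]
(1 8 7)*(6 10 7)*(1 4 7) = (1 8 6 10)(4 7) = [0, 8, 2, 3, 7, 5, 10, 4, 6, 9, 1]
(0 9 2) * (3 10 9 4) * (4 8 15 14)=(0 8 15 14 4 3 10 9 2)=[8, 1, 0, 10, 3, 5, 6, 7, 15, 2, 9, 11, 12, 13, 4, 14]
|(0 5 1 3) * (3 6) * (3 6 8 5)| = |(0 3)(1 8 5)| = 6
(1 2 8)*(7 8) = (1 2 7 8) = [0, 2, 7, 3, 4, 5, 6, 8, 1]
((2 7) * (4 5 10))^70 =(4 5 10)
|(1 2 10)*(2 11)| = 4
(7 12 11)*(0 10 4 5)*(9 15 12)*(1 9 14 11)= (0 10 4 5)(1 9 15 12)(7 14 11)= [10, 9, 2, 3, 5, 0, 6, 14, 8, 15, 4, 7, 1, 13, 11, 12]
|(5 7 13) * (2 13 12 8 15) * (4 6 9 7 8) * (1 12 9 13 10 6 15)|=10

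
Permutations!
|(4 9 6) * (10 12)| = |(4 9 6)(10 12)| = 6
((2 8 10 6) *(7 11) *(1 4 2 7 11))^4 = (11)(1 10 4 6 2 7 8)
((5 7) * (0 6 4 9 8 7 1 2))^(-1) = (0 2 1 5 7 8 9 4 6)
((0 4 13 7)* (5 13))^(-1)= ((0 4 5 13 7))^(-1)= (0 7 13 5 4)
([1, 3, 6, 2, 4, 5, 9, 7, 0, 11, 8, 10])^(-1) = (0 8 10 11 9 6 2 3 1)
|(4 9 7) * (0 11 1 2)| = 12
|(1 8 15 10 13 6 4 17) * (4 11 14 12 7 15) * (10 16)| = 36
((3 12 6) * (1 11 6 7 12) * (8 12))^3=(12)(1 3 6 11)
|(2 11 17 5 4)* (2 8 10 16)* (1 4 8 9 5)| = |(1 4 9 5 8 10 16 2 11 17)| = 10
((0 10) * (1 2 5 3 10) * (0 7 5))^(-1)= (0 2 1)(3 5 7 10)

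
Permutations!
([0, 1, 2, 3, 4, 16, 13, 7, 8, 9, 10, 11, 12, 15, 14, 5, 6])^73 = (5 13 16 15 6)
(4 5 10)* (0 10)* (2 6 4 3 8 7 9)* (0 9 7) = (0 10 3 8)(2 6 4 5 9) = [10, 1, 6, 8, 5, 9, 4, 7, 0, 2, 3]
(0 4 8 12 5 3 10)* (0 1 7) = (0 4 8 12 5 3 10 1 7) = [4, 7, 2, 10, 8, 3, 6, 0, 12, 9, 1, 11, 5]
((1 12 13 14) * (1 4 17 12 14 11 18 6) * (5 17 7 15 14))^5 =((1 5 17 12 13 11 18 6)(4 7 15 14))^5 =(1 11 17 6 13 5 18 12)(4 7 15 14)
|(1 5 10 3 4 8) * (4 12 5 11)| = 4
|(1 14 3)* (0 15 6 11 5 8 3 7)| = 10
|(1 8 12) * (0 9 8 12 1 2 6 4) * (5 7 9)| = |(0 5 7 9 8 1 12 2 6 4)| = 10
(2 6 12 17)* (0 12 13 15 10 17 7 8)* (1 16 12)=(0 1 16 12 7 8)(2 6 13 15 10 17)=[1, 16, 6, 3, 4, 5, 13, 8, 0, 9, 17, 11, 7, 15, 14, 10, 12, 2]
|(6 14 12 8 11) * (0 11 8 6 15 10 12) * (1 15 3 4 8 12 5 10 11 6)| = 42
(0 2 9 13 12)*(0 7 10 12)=(0 2 9 13)(7 10 12)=[2, 1, 9, 3, 4, 5, 6, 10, 8, 13, 12, 11, 7, 0]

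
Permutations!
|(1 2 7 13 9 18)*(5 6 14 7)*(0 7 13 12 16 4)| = 40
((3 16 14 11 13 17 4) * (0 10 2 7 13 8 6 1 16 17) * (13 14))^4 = (0 14 1 10 11 16 2 8 13 7 6)(3 17 4)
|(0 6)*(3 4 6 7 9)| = 6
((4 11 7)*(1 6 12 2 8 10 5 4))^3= ((1 6 12 2 8 10 5 4 11 7))^3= (1 2 5 7 12 10 11 6 8 4)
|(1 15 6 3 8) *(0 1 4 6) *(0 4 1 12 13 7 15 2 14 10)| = |(0 12 13 7 15 4 6 3 8 1 2 14 10)| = 13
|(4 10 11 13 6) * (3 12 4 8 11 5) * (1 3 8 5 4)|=|(1 3 12)(4 10)(5 8 11 13 6)|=30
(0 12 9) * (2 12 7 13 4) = (0 7 13 4 2 12 9) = [7, 1, 12, 3, 2, 5, 6, 13, 8, 0, 10, 11, 9, 4]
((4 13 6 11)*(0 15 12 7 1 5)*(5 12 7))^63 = ((0 15 7 1 12 5)(4 13 6 11))^63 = (0 1)(4 11 6 13)(5 7)(12 15)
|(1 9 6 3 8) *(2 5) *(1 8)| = 4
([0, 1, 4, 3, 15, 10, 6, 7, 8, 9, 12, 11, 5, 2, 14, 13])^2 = [0, 1, 15, 3, 13, 12, 6, 7, 8, 9, 5, 11, 10, 4, 14, 2]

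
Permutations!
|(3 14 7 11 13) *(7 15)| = 6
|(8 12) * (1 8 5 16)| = |(1 8 12 5 16)| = 5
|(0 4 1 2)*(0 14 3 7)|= 7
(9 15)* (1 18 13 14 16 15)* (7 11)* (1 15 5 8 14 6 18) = (5 8 14 16)(6 18 13)(7 11)(9 15) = [0, 1, 2, 3, 4, 8, 18, 11, 14, 15, 10, 7, 12, 6, 16, 9, 5, 17, 13]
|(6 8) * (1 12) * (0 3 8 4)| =10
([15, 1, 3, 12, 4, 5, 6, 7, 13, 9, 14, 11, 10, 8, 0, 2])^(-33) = [2, 1, 12, 10, 4, 5, 6, 7, 13, 9, 0, 11, 14, 8, 15, 3]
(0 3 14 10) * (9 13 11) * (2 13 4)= [3, 1, 13, 14, 2, 5, 6, 7, 8, 4, 0, 9, 12, 11, 10]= (0 3 14 10)(2 13 11 9 4)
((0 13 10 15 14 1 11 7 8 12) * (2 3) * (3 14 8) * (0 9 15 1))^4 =(15)(0 11 14 1 2 10 3 13 7)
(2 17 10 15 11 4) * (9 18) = (2 17 10 15 11 4)(9 18) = [0, 1, 17, 3, 2, 5, 6, 7, 8, 18, 15, 4, 12, 13, 14, 11, 16, 10, 9]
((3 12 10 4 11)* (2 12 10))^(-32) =(12)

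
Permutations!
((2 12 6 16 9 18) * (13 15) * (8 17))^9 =((2 12 6 16 9 18)(8 17)(13 15))^9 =(2 16)(6 18)(8 17)(9 12)(13 15)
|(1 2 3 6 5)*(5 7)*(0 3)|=|(0 3 6 7 5 1 2)|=7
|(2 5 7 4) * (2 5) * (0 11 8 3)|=|(0 11 8 3)(4 5 7)|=12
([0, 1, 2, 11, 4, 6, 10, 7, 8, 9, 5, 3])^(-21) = [0, 1, 2, 11, 4, 5, 6, 7, 8, 9, 10, 3]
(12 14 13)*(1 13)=[0, 13, 2, 3, 4, 5, 6, 7, 8, 9, 10, 11, 14, 12, 1]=(1 13 12 14)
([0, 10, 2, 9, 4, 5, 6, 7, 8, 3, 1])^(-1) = (1 10)(3 9)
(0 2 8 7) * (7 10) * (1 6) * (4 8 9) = (0 2 9 4 8 10 7)(1 6) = [2, 6, 9, 3, 8, 5, 1, 0, 10, 4, 7]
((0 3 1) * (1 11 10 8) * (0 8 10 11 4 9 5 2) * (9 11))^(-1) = (0 2 5 9 11 4 3)(1 8)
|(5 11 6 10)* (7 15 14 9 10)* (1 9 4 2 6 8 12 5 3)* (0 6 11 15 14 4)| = |(0 6 7 14)(1 9 10 3)(2 11 8 12 5 15 4)| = 28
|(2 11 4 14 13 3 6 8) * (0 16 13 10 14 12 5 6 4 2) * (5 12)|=|(0 16 13 3 4 5 6 8)(2 11)(10 14)|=8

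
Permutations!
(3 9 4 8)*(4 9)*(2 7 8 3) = [0, 1, 7, 4, 3, 5, 6, 8, 2, 9] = (9)(2 7 8)(3 4)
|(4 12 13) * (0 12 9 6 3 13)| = 10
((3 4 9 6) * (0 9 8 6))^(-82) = ((0 9)(3 4 8 6))^(-82) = (9)(3 8)(4 6)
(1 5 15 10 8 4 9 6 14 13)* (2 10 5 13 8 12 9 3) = (1 13)(2 10 12 9 6 14 8 4 3)(5 15) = [0, 13, 10, 2, 3, 15, 14, 7, 4, 6, 12, 11, 9, 1, 8, 5]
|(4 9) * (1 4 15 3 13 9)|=4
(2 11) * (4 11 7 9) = (2 7 9 4 11) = [0, 1, 7, 3, 11, 5, 6, 9, 8, 4, 10, 2]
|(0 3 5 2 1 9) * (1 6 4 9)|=7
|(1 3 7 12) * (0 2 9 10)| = 4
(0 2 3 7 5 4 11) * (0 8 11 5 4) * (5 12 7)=(0 2 3 5)(4 12 7)(8 11)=[2, 1, 3, 5, 12, 0, 6, 4, 11, 9, 10, 8, 7]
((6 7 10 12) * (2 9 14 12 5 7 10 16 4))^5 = ((2 9 14 12 6 10 5 7 16 4))^5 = (2 10)(4 6)(5 9)(7 14)(12 16)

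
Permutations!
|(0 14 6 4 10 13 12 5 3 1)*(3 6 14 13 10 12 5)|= 8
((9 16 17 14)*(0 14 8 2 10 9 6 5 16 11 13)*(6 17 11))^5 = ((0 14 17 8 2 10 9 6 5 16 11 13))^5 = (0 10 11 8 5 14 9 13 2 16 17 6)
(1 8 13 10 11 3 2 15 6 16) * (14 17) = (1 8 13 10 11 3 2 15 6 16)(14 17) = [0, 8, 15, 2, 4, 5, 16, 7, 13, 9, 11, 3, 12, 10, 17, 6, 1, 14]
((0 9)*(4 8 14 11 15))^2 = (4 14 15 8 11)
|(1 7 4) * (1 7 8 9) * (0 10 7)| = 12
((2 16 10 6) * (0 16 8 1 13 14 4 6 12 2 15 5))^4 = ((0 16 10 12 2 8 1 13 14 4 6 15 5))^4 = (0 2 14 5 12 13 15 10 1 6 16 8 4)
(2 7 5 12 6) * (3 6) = (2 7 5 12 3 6) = [0, 1, 7, 6, 4, 12, 2, 5, 8, 9, 10, 11, 3]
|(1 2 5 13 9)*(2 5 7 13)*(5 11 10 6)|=|(1 11 10 6 5 2 7 13 9)|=9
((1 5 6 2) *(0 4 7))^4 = (0 4 7)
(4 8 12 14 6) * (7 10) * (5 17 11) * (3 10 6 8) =(3 10 7 6 4)(5 17 11)(8 12 14) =[0, 1, 2, 10, 3, 17, 4, 6, 12, 9, 7, 5, 14, 13, 8, 15, 16, 11]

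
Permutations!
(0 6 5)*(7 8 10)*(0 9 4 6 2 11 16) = (0 2 11 16)(4 6 5 9)(7 8 10) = [2, 1, 11, 3, 6, 9, 5, 8, 10, 4, 7, 16, 12, 13, 14, 15, 0]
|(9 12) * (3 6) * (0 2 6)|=4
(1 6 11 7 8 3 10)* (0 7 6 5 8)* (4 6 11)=(11)(0 7)(1 5 8 3 10)(4 6)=[7, 5, 2, 10, 6, 8, 4, 0, 3, 9, 1, 11]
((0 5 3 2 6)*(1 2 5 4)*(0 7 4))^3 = (1 7 2 4 6)(3 5)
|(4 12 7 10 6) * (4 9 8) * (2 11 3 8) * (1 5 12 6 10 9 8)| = 24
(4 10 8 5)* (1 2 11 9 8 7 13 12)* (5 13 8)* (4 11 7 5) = (1 2 7 8 13 12)(4 10 5 11 9) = [0, 2, 7, 3, 10, 11, 6, 8, 13, 4, 5, 9, 1, 12]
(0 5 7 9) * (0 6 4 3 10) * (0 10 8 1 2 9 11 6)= (0 5 7 11 6 4 3 8 1 2 9)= [5, 2, 9, 8, 3, 7, 4, 11, 1, 0, 10, 6]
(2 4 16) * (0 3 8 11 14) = [3, 1, 4, 8, 16, 5, 6, 7, 11, 9, 10, 14, 12, 13, 0, 15, 2] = (0 3 8 11 14)(2 4 16)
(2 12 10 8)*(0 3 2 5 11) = (0 3 2 12 10 8 5 11) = [3, 1, 12, 2, 4, 11, 6, 7, 5, 9, 8, 0, 10]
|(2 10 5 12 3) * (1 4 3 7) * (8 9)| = 8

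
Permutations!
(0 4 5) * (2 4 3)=(0 3 2 4 5)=[3, 1, 4, 2, 5, 0]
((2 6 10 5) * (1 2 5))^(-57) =((1 2 6 10))^(-57) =(1 10 6 2)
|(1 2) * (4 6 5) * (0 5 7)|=10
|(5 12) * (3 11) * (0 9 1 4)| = 4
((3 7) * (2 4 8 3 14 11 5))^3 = (2 3 11 4 7 5 8 14)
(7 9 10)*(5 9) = [0, 1, 2, 3, 4, 9, 6, 5, 8, 10, 7] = (5 9 10 7)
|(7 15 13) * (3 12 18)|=3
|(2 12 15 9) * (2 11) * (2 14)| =6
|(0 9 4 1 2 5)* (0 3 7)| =8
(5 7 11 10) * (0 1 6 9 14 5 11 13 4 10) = (0 1 6 9 14 5 7 13 4 10 11) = [1, 6, 2, 3, 10, 7, 9, 13, 8, 14, 11, 0, 12, 4, 5]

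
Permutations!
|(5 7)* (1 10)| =2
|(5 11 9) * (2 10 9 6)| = |(2 10 9 5 11 6)| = 6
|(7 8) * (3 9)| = |(3 9)(7 8)| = 2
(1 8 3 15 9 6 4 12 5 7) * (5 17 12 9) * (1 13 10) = (1 8 3 15 5 7 13 10)(4 9 6)(12 17) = [0, 8, 2, 15, 9, 7, 4, 13, 3, 6, 1, 11, 17, 10, 14, 5, 16, 12]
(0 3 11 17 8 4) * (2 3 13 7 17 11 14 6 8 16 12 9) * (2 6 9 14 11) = (0 13 7 17 16 12 14 9 6 8 4)(2 3 11) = [13, 1, 3, 11, 0, 5, 8, 17, 4, 6, 10, 2, 14, 7, 9, 15, 12, 16]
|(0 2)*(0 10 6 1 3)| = |(0 2 10 6 1 3)| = 6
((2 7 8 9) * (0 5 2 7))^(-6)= (9)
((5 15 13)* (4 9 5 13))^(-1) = (4 15 5 9) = ((4 9 5 15))^(-1)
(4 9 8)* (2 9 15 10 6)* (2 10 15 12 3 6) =(15)(2 9 8 4 12 3 6 10) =[0, 1, 9, 6, 12, 5, 10, 7, 4, 8, 2, 11, 3, 13, 14, 15]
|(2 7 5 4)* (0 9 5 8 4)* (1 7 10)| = 6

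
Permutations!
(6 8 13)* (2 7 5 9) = (2 7 5 9)(6 8 13) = [0, 1, 7, 3, 4, 9, 8, 5, 13, 2, 10, 11, 12, 6]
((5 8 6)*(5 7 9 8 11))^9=((5 11)(6 7 9 8))^9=(5 11)(6 7 9 8)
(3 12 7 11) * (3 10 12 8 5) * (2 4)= (2 4)(3 8 5)(7 11 10 12)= [0, 1, 4, 8, 2, 3, 6, 11, 5, 9, 12, 10, 7]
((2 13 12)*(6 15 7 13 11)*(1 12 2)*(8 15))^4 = (2 15 11 7 6 13 8)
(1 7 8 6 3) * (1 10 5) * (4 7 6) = (1 6 3 10 5)(4 7 8) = [0, 6, 2, 10, 7, 1, 3, 8, 4, 9, 5]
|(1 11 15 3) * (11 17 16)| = 6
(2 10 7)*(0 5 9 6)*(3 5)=(0 3 5 9 6)(2 10 7)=[3, 1, 10, 5, 4, 9, 0, 2, 8, 6, 7]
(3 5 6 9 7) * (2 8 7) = (2 8 7 3 5 6 9) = [0, 1, 8, 5, 4, 6, 9, 3, 7, 2]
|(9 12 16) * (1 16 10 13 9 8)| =12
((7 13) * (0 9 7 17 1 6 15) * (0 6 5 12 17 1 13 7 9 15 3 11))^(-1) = (0 11 3 6 15)(1 13 17 12 5)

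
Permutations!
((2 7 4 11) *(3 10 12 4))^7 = ((2 7 3 10 12 4 11))^7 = (12)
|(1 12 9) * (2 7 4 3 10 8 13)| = 21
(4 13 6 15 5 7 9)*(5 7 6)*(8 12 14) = (4 13 5 6 15 7 9)(8 12 14) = [0, 1, 2, 3, 13, 6, 15, 9, 12, 4, 10, 11, 14, 5, 8, 7]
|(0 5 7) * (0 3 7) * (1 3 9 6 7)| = 6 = |(0 5)(1 3)(6 7 9)|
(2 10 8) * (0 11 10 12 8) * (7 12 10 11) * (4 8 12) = [7, 1, 10, 3, 8, 5, 6, 4, 2, 9, 0, 11, 12] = (12)(0 7 4 8 2 10)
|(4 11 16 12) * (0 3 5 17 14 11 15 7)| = 11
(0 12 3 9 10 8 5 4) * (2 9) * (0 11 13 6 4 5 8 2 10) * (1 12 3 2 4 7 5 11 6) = (0 3 10 4 6 7 5 11 13 1 12 2 9) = [3, 12, 9, 10, 6, 11, 7, 5, 8, 0, 4, 13, 2, 1]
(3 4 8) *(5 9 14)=(3 4 8)(5 9 14)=[0, 1, 2, 4, 8, 9, 6, 7, 3, 14, 10, 11, 12, 13, 5]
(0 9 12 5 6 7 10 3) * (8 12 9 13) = (0 13 8 12 5 6 7 10 3) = [13, 1, 2, 0, 4, 6, 7, 10, 12, 9, 3, 11, 5, 8]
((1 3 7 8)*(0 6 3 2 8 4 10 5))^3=((0 6 3 7 4 10 5)(1 2 8))^3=(0 7 5 3 10 6 4)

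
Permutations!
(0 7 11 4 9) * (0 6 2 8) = (0 7 11 4 9 6 2 8) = [7, 1, 8, 3, 9, 5, 2, 11, 0, 6, 10, 4]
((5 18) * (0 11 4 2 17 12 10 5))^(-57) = ((0 11 4 2 17 12 10 5 18))^(-57) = (0 10 2)(4 18 12)(5 17 11)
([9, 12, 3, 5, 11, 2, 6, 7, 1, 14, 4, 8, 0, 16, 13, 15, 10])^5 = (0 10 12 16 1 13 8 14 11 9 4)(2 5 3)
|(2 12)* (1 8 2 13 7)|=6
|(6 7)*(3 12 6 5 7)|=6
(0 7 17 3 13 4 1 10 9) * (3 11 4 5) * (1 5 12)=[7, 10, 2, 13, 5, 3, 6, 17, 8, 0, 9, 4, 1, 12, 14, 15, 16, 11]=(0 7 17 11 4 5 3 13 12 1 10 9)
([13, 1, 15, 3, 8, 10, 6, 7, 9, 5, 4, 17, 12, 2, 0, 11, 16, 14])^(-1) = [14, 1, 13, 3, 10, 9, 6, 7, 4, 8, 5, 15, 12, 0, 17, 2, 16, 11]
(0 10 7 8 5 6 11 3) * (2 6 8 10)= [2, 1, 6, 0, 4, 8, 11, 10, 5, 9, 7, 3]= (0 2 6 11 3)(5 8)(7 10)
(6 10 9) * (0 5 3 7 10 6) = [5, 1, 2, 7, 4, 3, 6, 10, 8, 0, 9] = (0 5 3 7 10 9)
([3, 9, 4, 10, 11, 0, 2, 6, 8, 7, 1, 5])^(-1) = [5, 10, 6, 0, 2, 11, 7, 9, 8, 1, 3, 4]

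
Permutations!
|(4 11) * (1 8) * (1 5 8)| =|(4 11)(5 8)| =2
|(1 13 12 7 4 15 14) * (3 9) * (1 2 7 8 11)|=10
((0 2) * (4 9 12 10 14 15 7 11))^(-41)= (0 2)(4 11 7 15 14 10 12 9)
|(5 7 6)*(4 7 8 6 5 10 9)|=7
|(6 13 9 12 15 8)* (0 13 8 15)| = 4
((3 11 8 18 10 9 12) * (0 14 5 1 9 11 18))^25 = ((0 14 5 1 9 12 3 18 10 11 8))^25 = (0 1 3 11 14 9 18 8 5 12 10)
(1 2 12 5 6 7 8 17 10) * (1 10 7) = (1 2 12 5 6)(7 8 17) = [0, 2, 12, 3, 4, 6, 1, 8, 17, 9, 10, 11, 5, 13, 14, 15, 16, 7]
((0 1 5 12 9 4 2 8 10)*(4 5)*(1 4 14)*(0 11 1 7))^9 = (14)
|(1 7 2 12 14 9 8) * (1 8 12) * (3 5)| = 6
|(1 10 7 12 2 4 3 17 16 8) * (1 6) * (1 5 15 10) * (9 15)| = |(2 4 3 17 16 8 6 5 9 15 10 7 12)| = 13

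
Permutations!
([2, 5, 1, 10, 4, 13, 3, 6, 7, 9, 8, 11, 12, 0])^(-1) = (0 13 5 1 2)(3 6 7 8 10)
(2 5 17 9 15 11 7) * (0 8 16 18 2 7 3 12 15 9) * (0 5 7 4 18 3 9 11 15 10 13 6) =(0 8 16 3 12 10 13 6)(2 7 4 18)(5 17)(9 11) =[8, 1, 7, 12, 18, 17, 0, 4, 16, 11, 13, 9, 10, 6, 14, 15, 3, 5, 2]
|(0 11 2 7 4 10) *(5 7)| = |(0 11 2 5 7 4 10)| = 7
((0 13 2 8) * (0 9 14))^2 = ((0 13 2 8 9 14))^2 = (0 2 9)(8 14 13)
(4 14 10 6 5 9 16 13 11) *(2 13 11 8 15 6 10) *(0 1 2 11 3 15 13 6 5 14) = (0 1 2 6 14 11 4)(3 15 5 9 16)(8 13) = [1, 2, 6, 15, 0, 9, 14, 7, 13, 16, 10, 4, 12, 8, 11, 5, 3]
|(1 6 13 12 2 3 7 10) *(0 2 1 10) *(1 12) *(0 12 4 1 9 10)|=11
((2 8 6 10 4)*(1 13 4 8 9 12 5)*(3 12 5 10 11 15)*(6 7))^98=(1 4 9)(2 5 13)(3 10 7 11)(6 15 12 8)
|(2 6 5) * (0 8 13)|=3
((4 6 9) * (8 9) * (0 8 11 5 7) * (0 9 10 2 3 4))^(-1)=((0 8 10 2 3 4 6 11 5 7 9))^(-1)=(0 9 7 5 11 6 4 3 2 10 8)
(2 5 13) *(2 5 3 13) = (2 3 13 5) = [0, 1, 3, 13, 4, 2, 6, 7, 8, 9, 10, 11, 12, 5]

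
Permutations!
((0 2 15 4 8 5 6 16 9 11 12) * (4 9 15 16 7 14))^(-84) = ((0 2 16 15 9 11 12)(4 8 5 6 7 14))^(-84) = (16)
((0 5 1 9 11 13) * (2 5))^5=((0 2 5 1 9 11 13))^5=(0 11 1 2 13 9 5)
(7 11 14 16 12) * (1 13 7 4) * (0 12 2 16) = [12, 13, 16, 3, 1, 5, 6, 11, 8, 9, 10, 14, 4, 7, 0, 15, 2] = (0 12 4 1 13 7 11 14)(2 16)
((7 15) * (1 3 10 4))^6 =(15)(1 10)(3 4)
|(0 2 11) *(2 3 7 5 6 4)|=|(0 3 7 5 6 4 2 11)|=8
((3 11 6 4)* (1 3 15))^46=(1 4 11)(3 15 6)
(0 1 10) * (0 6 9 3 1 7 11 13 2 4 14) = (0 7 11 13 2 4 14)(1 10 6 9 3) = [7, 10, 4, 1, 14, 5, 9, 11, 8, 3, 6, 13, 12, 2, 0]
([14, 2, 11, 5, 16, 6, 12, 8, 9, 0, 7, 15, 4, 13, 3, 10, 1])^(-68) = (0 10 1 6)(2 12 14 7)(3 8 11 4)(5 9 15 16)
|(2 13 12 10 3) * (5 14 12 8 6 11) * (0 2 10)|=18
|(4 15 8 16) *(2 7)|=|(2 7)(4 15 8 16)|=4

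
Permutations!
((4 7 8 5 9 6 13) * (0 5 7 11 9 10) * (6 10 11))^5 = ((0 5 11 9 10)(4 6 13)(7 8))^5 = (4 13 6)(7 8)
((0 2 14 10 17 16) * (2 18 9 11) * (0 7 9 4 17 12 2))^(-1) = (0 11 9 7 16 17 4 18)(2 12 10 14)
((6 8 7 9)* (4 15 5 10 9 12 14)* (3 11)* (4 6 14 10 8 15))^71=((3 11)(5 8 7 12 10 9 14 6 15))^71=(3 11)(5 15 6 14 9 10 12 7 8)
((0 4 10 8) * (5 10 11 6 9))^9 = ((0 4 11 6 9 5 10 8))^9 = (0 4 11 6 9 5 10 8)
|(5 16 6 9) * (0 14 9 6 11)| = 6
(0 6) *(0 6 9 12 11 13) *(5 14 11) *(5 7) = (0 9 12 7 5 14 11 13) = [9, 1, 2, 3, 4, 14, 6, 5, 8, 12, 10, 13, 7, 0, 11]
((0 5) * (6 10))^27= ((0 5)(6 10))^27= (0 5)(6 10)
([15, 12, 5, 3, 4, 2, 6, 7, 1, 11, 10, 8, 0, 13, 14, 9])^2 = [9, 0, 2, 3, 4, 5, 6, 7, 12, 8, 10, 1, 15, 13, 14, 11]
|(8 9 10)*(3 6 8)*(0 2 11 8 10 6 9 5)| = 20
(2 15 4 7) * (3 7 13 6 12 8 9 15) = (2 3 7)(4 13 6 12 8 9 15) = [0, 1, 3, 7, 13, 5, 12, 2, 9, 15, 10, 11, 8, 6, 14, 4]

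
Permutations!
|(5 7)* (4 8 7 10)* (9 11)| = |(4 8 7 5 10)(9 11)| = 10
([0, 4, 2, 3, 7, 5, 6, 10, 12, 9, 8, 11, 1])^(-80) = (1 8 7)(4 12 10)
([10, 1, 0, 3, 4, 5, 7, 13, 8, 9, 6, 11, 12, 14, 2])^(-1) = [2, 1, 14, 3, 4, 5, 10, 6, 8, 9, 0, 11, 12, 7, 13]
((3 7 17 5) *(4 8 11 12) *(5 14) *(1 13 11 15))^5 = (17)(1 8 12 13 15 4 11)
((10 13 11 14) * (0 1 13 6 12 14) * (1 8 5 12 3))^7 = ((0 8 5 12 14 10 6 3 1 13 11))^7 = (0 3 12 11 6 5 13 10 8 1 14)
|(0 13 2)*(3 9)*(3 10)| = |(0 13 2)(3 9 10)| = 3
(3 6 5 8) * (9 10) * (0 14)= (0 14)(3 6 5 8)(9 10)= [14, 1, 2, 6, 4, 8, 5, 7, 3, 10, 9, 11, 12, 13, 0]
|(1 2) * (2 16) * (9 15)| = |(1 16 2)(9 15)| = 6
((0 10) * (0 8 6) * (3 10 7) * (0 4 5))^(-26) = (0 4 8 3)(5 6 10 7)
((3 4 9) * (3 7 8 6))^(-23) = ((3 4 9 7 8 6))^(-23) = (3 4 9 7 8 6)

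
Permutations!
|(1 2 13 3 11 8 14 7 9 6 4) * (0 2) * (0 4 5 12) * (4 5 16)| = 15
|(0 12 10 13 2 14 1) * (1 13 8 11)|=6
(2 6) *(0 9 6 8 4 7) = (0 9 6 2 8 4 7) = [9, 1, 8, 3, 7, 5, 2, 0, 4, 6]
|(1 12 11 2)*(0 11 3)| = 6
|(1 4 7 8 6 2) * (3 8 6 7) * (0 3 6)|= |(0 3 8 7)(1 4 6 2)|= 4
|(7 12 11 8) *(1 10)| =|(1 10)(7 12 11 8)| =4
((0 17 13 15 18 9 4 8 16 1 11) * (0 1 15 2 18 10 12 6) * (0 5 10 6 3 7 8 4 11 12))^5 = ((0 17 13 2 18 9 11 1 12 3 7 8 16 15 6 5 10))^5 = (0 9 7 5 2 12 15 17 11 8 10 18 3 6 13 1 16)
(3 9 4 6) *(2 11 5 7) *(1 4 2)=(1 4 6 3 9 2 11 5 7)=[0, 4, 11, 9, 6, 7, 3, 1, 8, 2, 10, 5]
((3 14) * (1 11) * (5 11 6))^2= (14)(1 5)(6 11)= ((1 6 5 11)(3 14))^2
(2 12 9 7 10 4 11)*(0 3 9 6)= [3, 1, 12, 9, 11, 5, 0, 10, 8, 7, 4, 2, 6]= (0 3 9 7 10 4 11 2 12 6)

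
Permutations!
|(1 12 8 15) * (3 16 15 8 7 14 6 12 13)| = 20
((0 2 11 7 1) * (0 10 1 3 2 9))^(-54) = (2 7)(3 11)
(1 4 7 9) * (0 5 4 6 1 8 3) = (0 5 4 7 9 8 3)(1 6) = [5, 6, 2, 0, 7, 4, 1, 9, 3, 8]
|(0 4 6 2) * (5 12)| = |(0 4 6 2)(5 12)| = 4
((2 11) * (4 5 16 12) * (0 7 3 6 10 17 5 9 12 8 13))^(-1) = ((0 7 3 6 10 17 5 16 8 13)(2 11)(4 9 12))^(-1) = (0 13 8 16 5 17 10 6 3 7)(2 11)(4 12 9)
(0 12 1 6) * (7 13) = (0 12 1 6)(7 13) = [12, 6, 2, 3, 4, 5, 0, 13, 8, 9, 10, 11, 1, 7]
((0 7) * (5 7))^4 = ((0 5 7))^4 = (0 5 7)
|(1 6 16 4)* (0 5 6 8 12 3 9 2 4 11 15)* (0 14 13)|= |(0 5 6 16 11 15 14 13)(1 8 12 3 9 2 4)|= 56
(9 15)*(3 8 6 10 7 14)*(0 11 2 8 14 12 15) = [11, 1, 8, 14, 4, 5, 10, 12, 6, 0, 7, 2, 15, 13, 3, 9] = (0 11 2 8 6 10 7 12 15 9)(3 14)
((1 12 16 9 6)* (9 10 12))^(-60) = (16)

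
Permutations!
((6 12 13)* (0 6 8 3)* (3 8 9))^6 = ((0 6 12 13 9 3))^6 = (13)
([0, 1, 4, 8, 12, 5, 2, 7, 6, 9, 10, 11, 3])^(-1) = (2 6 8 3 12 4)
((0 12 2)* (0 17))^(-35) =(0 12 2 17)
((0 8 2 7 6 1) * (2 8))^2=(8)(0 7 1 2 6)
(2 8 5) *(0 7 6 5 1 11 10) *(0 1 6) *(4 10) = (0 7)(1 11 4 10)(2 8 6 5) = [7, 11, 8, 3, 10, 2, 5, 0, 6, 9, 1, 4]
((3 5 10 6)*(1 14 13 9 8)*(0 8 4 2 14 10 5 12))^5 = ((0 8 1 10 6 3 12)(2 14 13 9 4))^5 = (14)(0 3 10 8 12 6 1)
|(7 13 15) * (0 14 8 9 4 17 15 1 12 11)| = |(0 14 8 9 4 17 15 7 13 1 12 11)| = 12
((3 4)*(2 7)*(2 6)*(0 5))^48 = (7)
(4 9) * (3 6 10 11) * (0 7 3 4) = (0 7 3 6 10 11 4 9) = [7, 1, 2, 6, 9, 5, 10, 3, 8, 0, 11, 4]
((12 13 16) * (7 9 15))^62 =((7 9 15)(12 13 16))^62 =(7 15 9)(12 16 13)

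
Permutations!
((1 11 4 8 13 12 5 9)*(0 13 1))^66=(0 13 12 5 9)(1 4)(8 11)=((0 13 12 5 9)(1 11 4 8))^66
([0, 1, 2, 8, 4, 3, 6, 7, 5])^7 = [0, 1, 2, 8, 4, 3, 6, 7, 5]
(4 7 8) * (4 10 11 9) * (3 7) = (3 7 8 10 11 9 4) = [0, 1, 2, 7, 3, 5, 6, 8, 10, 4, 11, 9]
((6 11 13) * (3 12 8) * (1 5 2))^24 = ((1 5 2)(3 12 8)(6 11 13))^24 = (13)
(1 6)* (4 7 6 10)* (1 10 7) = (1 7 6 10 4) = [0, 7, 2, 3, 1, 5, 10, 6, 8, 9, 4]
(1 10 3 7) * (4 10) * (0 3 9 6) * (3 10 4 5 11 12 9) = [10, 5, 2, 7, 4, 11, 0, 1, 8, 6, 3, 12, 9] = (0 10 3 7 1 5 11 12 9 6)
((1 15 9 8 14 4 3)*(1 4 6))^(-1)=(1 6 14 8 9 15)(3 4)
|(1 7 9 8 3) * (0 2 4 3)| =8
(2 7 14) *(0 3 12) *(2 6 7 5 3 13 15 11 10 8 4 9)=[13, 1, 5, 12, 9, 3, 7, 14, 4, 2, 8, 10, 0, 15, 6, 11]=(0 13 15 11 10 8 4 9 2 5 3 12)(6 7 14)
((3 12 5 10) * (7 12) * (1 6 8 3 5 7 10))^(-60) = (12)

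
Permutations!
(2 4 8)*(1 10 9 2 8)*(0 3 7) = (0 3 7)(1 10 9 2 4) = [3, 10, 4, 7, 1, 5, 6, 0, 8, 2, 9]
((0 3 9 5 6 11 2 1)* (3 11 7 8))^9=((0 11 2 1)(3 9 5 6 7 8))^9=(0 11 2 1)(3 6)(5 8)(7 9)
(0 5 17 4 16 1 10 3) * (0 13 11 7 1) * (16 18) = [5, 10, 2, 13, 18, 17, 6, 1, 8, 9, 3, 7, 12, 11, 14, 15, 0, 4, 16] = (0 5 17 4 18 16)(1 10 3 13 11 7)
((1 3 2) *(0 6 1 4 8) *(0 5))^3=((0 6 1 3 2 4 8 5))^3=(0 3 8 6 2 5 1 4)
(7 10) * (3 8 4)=[0, 1, 2, 8, 3, 5, 6, 10, 4, 9, 7]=(3 8 4)(7 10)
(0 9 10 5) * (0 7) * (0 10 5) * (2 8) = [9, 1, 8, 3, 4, 7, 6, 10, 2, 5, 0] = (0 9 5 7 10)(2 8)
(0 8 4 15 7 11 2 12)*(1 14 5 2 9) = (0 8 4 15 7 11 9 1 14 5 2 12) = [8, 14, 12, 3, 15, 2, 6, 11, 4, 1, 10, 9, 0, 13, 5, 7]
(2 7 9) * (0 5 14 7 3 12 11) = (0 5 14 7 9 2 3 12 11) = [5, 1, 3, 12, 4, 14, 6, 9, 8, 2, 10, 0, 11, 13, 7]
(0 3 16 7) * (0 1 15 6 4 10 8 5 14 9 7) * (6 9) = (0 3 16)(1 15 9 7)(4 10 8 5 14 6) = [3, 15, 2, 16, 10, 14, 4, 1, 5, 7, 8, 11, 12, 13, 6, 9, 0]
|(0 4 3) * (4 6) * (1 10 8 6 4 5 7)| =6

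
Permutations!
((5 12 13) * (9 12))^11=(5 13 12 9)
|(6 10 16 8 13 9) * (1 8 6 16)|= 7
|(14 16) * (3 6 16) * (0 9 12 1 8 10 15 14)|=11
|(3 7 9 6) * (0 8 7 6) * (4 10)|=4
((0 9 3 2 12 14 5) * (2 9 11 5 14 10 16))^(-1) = ((0 11 5)(2 12 10 16)(3 9))^(-1) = (0 5 11)(2 16 10 12)(3 9)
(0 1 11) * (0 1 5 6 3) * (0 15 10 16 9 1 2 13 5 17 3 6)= (0 17 3 15 10 16 9 1 11 2 13 5)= [17, 11, 13, 15, 4, 0, 6, 7, 8, 1, 16, 2, 12, 5, 14, 10, 9, 3]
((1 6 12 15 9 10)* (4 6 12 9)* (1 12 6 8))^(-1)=((1 6 9 10 12 15 4 8))^(-1)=(1 8 4 15 12 10 9 6)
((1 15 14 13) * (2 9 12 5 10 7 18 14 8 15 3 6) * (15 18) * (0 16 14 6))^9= (0 13)(1 16)(2 6 18 8 15 7 10 5 12 9)(3 14)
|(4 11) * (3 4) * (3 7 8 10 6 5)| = |(3 4 11 7 8 10 6 5)| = 8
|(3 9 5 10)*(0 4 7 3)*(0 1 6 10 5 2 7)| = 12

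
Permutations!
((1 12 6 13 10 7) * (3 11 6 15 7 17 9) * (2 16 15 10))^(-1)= (1 7 15 16 2 13 6 11 3 9 17 10 12)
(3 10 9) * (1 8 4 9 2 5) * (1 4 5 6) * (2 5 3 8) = (1 2 6)(3 10 5 4 9 8) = [0, 2, 6, 10, 9, 4, 1, 7, 3, 8, 5]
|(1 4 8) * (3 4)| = 4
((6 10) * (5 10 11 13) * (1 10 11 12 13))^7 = ((1 10 6 12 13 5 11))^7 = (13)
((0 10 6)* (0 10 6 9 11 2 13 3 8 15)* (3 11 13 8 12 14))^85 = ((0 6 10 9 13 11 2 8 15)(3 12 14))^85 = (0 13 15 9 8 10 2 6 11)(3 12 14)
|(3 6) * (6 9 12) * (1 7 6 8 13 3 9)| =|(1 7 6 9 12 8 13 3)| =8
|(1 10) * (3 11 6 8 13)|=10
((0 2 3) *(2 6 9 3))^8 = ((0 6 9 3))^8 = (9)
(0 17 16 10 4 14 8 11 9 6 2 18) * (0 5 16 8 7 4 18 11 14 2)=(0 17 8 14 7 4 2 11 9 6)(5 16 10 18)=[17, 1, 11, 3, 2, 16, 0, 4, 14, 6, 18, 9, 12, 13, 7, 15, 10, 8, 5]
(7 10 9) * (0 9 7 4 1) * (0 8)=(0 9 4 1 8)(7 10)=[9, 8, 2, 3, 1, 5, 6, 10, 0, 4, 7]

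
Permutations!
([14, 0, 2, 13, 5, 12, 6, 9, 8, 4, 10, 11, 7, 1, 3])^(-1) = (0 1 13 3 14)(4 9 7 12 5)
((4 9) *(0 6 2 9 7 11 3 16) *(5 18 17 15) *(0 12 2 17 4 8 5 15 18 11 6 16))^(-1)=((0 16 12 2 9 8 5 11 3)(4 7 6 17 18))^(-1)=(0 3 11 5 8 9 2 12 16)(4 18 17 6 7)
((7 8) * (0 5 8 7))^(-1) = ((0 5 8))^(-1) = (0 8 5)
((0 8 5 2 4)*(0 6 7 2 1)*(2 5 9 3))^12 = ((0 8 9 3 2 4 6 7 5 1))^12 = (0 9 2 6 5)(1 8 3 4 7)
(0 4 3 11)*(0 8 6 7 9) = (0 4 3 11 8 6 7 9) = [4, 1, 2, 11, 3, 5, 7, 9, 6, 0, 10, 8]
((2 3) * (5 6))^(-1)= ((2 3)(5 6))^(-1)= (2 3)(5 6)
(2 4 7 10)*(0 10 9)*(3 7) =(0 10 2 4 3 7 9) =[10, 1, 4, 7, 3, 5, 6, 9, 8, 0, 2]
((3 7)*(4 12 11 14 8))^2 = (4 11 8 12 14)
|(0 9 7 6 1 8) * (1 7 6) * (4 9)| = 7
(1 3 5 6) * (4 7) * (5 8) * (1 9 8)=(1 3)(4 7)(5 6 9 8)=[0, 3, 2, 1, 7, 6, 9, 4, 5, 8]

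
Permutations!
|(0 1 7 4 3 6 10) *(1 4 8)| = 15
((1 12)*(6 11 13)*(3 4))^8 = (6 13 11) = ((1 12)(3 4)(6 11 13))^8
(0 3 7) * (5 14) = [3, 1, 2, 7, 4, 14, 6, 0, 8, 9, 10, 11, 12, 13, 5] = (0 3 7)(5 14)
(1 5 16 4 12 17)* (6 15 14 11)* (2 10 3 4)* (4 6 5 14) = (1 14 11 5 16 2 10 3 6 15 4 12 17) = [0, 14, 10, 6, 12, 16, 15, 7, 8, 9, 3, 5, 17, 13, 11, 4, 2, 1]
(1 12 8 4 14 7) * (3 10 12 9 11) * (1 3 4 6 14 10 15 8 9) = [0, 1, 2, 15, 10, 5, 14, 3, 6, 11, 12, 4, 9, 13, 7, 8] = (3 15 8 6 14 7)(4 10 12 9 11)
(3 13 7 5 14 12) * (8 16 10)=(3 13 7 5 14 12)(8 16 10)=[0, 1, 2, 13, 4, 14, 6, 5, 16, 9, 8, 11, 3, 7, 12, 15, 10]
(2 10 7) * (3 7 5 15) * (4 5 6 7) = (2 10 6 7)(3 4 5 15) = [0, 1, 10, 4, 5, 15, 7, 2, 8, 9, 6, 11, 12, 13, 14, 3]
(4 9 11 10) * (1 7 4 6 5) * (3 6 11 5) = (1 7 4 9 5)(3 6)(10 11) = [0, 7, 2, 6, 9, 1, 3, 4, 8, 5, 11, 10]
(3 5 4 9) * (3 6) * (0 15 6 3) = (0 15 6)(3 5 4 9) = [15, 1, 2, 5, 9, 4, 0, 7, 8, 3, 10, 11, 12, 13, 14, 6]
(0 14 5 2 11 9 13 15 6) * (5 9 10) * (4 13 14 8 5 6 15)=(15)(0 8 5 2 11 10 6)(4 13)(9 14)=[8, 1, 11, 3, 13, 2, 0, 7, 5, 14, 6, 10, 12, 4, 9, 15]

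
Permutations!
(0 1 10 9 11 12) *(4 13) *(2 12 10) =(0 1 2 12)(4 13)(9 11 10) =[1, 2, 12, 3, 13, 5, 6, 7, 8, 11, 9, 10, 0, 4]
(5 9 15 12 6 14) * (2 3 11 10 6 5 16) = (2 3 11 10 6 14 16)(5 9 15 12) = [0, 1, 3, 11, 4, 9, 14, 7, 8, 15, 6, 10, 5, 13, 16, 12, 2]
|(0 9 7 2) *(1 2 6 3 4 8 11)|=10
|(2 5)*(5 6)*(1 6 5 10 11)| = 4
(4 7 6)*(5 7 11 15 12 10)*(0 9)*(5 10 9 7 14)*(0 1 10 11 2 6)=[7, 10, 6, 3, 2, 14, 4, 0, 8, 1, 11, 15, 9, 13, 5, 12]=(0 7)(1 10 11 15 12 9)(2 6 4)(5 14)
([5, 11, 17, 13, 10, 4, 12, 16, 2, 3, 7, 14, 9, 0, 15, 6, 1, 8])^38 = [14, 13, 8, 1, 6, 15, 10, 9, 17, 16, 12, 0, 7, 11, 5, 4, 3, 2]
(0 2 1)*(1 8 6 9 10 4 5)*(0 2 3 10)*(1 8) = (0 3 10 4 5 8 6 9)(1 2) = [3, 2, 1, 10, 5, 8, 9, 7, 6, 0, 4]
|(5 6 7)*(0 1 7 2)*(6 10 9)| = |(0 1 7 5 10 9 6 2)| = 8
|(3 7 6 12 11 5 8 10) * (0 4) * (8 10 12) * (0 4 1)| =8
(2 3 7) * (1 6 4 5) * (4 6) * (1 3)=(1 4 5 3 7 2)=[0, 4, 1, 7, 5, 3, 6, 2]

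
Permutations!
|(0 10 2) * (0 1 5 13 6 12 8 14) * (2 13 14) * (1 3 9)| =|(0 10 13 6 12 8 2 3 9 1 5 14)| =12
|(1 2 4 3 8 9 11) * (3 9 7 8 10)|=10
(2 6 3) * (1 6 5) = [0, 6, 5, 2, 4, 1, 3] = (1 6 3 2 5)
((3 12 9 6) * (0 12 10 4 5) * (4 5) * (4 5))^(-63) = (0 12 9 6 3 10 4 5)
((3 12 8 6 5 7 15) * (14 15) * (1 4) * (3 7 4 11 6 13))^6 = ((1 11 6 5 4)(3 12 8 13)(7 14 15))^6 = (15)(1 11 6 5 4)(3 8)(12 13)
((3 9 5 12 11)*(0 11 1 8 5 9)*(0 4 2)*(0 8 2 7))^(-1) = (0 7 4 3 11)(1 12 5 8 2)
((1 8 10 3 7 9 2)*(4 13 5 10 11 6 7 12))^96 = ((1 8 11 6 7 9 2)(3 12 4 13 5 10))^96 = (13)(1 9 6 8 2 7 11)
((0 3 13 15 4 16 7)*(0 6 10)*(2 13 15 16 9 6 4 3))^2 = ((0 2 13 16 7 4 9 6 10)(3 15))^2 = (0 13 7 9 10 2 16 4 6)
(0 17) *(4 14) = [17, 1, 2, 3, 14, 5, 6, 7, 8, 9, 10, 11, 12, 13, 4, 15, 16, 0] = (0 17)(4 14)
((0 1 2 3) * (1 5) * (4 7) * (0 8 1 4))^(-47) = (0 5 4 7)(1 2 3 8)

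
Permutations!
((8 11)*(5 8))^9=(11)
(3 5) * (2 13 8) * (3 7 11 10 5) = (2 13 8)(5 7 11 10) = [0, 1, 13, 3, 4, 7, 6, 11, 2, 9, 5, 10, 12, 8]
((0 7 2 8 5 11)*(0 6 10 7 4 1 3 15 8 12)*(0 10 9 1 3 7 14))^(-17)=((0 4 3 15 8 5 11 6 9 1 7 2 12 10 14))^(-17)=(0 10 2 1 6 5 15 4 14 12 7 9 11 8 3)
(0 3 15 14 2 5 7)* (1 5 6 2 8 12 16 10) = (0 3 15 14 8 12 16 10 1 5 7)(2 6) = [3, 5, 6, 15, 4, 7, 2, 0, 12, 9, 1, 11, 16, 13, 8, 14, 10]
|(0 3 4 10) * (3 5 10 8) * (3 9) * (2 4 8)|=|(0 5 10)(2 4)(3 8 9)|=6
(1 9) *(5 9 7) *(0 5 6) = (0 5 9 1 7 6) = [5, 7, 2, 3, 4, 9, 0, 6, 8, 1]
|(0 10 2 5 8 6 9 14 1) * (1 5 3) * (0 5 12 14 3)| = |(0 10 2)(1 5 8 6 9 3)(12 14)| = 6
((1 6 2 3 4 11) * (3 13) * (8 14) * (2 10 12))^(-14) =(14)(1 2 11 12 4 10 3 6 13)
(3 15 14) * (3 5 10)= (3 15 14 5 10)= [0, 1, 2, 15, 4, 10, 6, 7, 8, 9, 3, 11, 12, 13, 5, 14]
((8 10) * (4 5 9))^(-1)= (4 9 5)(8 10)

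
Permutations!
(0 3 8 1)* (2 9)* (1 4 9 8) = [3, 0, 8, 1, 9, 5, 6, 7, 4, 2] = (0 3 1)(2 8 4 9)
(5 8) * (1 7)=(1 7)(5 8)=[0, 7, 2, 3, 4, 8, 6, 1, 5]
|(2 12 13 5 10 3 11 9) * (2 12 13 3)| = |(2 13 5 10)(3 11 9 12)| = 4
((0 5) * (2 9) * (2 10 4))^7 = (0 5)(2 4 10 9)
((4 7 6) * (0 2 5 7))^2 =(0 5 6)(2 7 4)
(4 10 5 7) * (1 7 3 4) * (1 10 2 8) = (1 7 10 5 3 4 2 8) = [0, 7, 8, 4, 2, 3, 6, 10, 1, 9, 5]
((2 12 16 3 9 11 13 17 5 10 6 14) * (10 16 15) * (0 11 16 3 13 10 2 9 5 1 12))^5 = ((0 11 10 6 14 9 16 13 17 1 12 15 2)(3 5))^5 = (0 9 12 10 13 2 14 1 11 16 15 6 17)(3 5)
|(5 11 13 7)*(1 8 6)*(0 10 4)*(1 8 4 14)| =20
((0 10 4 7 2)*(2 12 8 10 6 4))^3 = ((0 6 4 7 12 8 10 2))^3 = (0 7 10 6 12 2 4 8)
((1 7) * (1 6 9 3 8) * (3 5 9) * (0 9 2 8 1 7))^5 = ((0 9 5 2 8 7 6 3 1))^5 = (0 7 9 6 5 3 2 1 8)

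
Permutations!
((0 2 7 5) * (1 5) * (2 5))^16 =((0 5)(1 2 7))^16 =(1 2 7)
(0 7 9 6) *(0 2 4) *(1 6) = (0 7 9 1 6 2 4) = [7, 6, 4, 3, 0, 5, 2, 9, 8, 1]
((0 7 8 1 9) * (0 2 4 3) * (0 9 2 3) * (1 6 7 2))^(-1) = (0 4 2)(3 9)(6 8 7) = ((0 2 4)(3 9)(6 7 8))^(-1)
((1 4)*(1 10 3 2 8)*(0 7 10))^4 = ((0 7 10 3 2 8 1 4))^4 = (0 2)(1 10)(3 4)(7 8)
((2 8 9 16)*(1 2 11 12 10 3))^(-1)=((1 2 8 9 16 11 12 10 3))^(-1)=(1 3 10 12 11 16 9 8 2)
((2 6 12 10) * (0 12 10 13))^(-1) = ((0 12 13)(2 6 10))^(-1) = (0 13 12)(2 10 6)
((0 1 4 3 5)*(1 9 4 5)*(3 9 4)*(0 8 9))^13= (0 4)(1 9 5 3 8)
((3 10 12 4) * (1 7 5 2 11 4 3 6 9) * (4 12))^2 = (1 5 11 3 4 9 7 2 12 10 6)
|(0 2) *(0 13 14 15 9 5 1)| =8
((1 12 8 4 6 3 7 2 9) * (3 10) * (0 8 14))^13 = ((0 8 4 6 10 3 7 2 9 1 12 14))^13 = (0 8 4 6 10 3 7 2 9 1 12 14)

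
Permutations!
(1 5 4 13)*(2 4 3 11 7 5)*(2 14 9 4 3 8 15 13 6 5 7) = (1 14 9 4 6 5 8 15 13)(2 3 11) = [0, 14, 3, 11, 6, 8, 5, 7, 15, 4, 10, 2, 12, 1, 9, 13]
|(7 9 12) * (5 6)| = 6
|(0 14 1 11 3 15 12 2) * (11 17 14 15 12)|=6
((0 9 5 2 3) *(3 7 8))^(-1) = ((0 9 5 2 7 8 3))^(-1) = (0 3 8 7 2 5 9)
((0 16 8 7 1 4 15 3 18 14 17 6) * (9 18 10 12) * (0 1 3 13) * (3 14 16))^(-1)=((0 3 10 12 9 18 16 8 7 14 17 6 1 4 15 13))^(-1)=(0 13 15 4 1 6 17 14 7 8 16 18 9 12 10 3)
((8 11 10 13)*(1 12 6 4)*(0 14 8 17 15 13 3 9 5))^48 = ((0 14 8 11 10 3 9 5)(1 12 6 4)(13 17 15))^48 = (17)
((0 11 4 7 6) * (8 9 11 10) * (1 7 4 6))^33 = (0 9)(1 7)(6 8)(10 11)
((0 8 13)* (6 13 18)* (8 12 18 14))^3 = (0 6 12 13 18)(8 14)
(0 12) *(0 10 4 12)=(4 12 10)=[0, 1, 2, 3, 12, 5, 6, 7, 8, 9, 4, 11, 10]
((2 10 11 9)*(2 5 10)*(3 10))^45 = (11)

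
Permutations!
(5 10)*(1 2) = (1 2)(5 10) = [0, 2, 1, 3, 4, 10, 6, 7, 8, 9, 5]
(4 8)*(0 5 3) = (0 5 3)(4 8) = [5, 1, 2, 0, 8, 3, 6, 7, 4]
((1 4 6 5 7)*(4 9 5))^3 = ((1 9 5 7)(4 6))^3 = (1 7 5 9)(4 6)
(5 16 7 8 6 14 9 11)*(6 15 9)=(5 16 7 8 15 9 11)(6 14)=[0, 1, 2, 3, 4, 16, 14, 8, 15, 11, 10, 5, 12, 13, 6, 9, 7]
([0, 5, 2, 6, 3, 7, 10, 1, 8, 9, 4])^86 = [0, 7, 2, 10, 6, 1, 4, 5, 8, 9, 3]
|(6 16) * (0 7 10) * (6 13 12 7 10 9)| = |(0 10)(6 16 13 12 7 9)| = 6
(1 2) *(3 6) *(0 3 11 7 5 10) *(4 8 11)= (0 3 6 4 8 11 7 5 10)(1 2)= [3, 2, 1, 6, 8, 10, 4, 5, 11, 9, 0, 7]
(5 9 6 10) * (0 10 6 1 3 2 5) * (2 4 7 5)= (0 10)(1 3 4 7 5 9)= [10, 3, 2, 4, 7, 9, 6, 5, 8, 1, 0]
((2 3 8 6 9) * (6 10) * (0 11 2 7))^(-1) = ((0 11 2 3 8 10 6 9 7))^(-1) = (0 7 9 6 10 8 3 2 11)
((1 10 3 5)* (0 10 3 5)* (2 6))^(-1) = (0 3 1 5 10)(2 6) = ((0 10 5 1 3)(2 6))^(-1)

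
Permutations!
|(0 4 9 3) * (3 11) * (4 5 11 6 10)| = 4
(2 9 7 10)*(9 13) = [0, 1, 13, 3, 4, 5, 6, 10, 8, 7, 2, 11, 12, 9] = (2 13 9 7 10)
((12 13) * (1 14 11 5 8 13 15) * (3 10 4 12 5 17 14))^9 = (17)(1 4)(3 12)(10 15)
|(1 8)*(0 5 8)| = 4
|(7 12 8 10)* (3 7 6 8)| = |(3 7 12)(6 8 10)| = 3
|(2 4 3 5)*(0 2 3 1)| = 4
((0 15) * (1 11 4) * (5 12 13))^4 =((0 15)(1 11 4)(5 12 13))^4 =(15)(1 11 4)(5 12 13)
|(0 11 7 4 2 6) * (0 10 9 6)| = |(0 11 7 4 2)(6 10 9)| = 15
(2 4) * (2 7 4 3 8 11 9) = [0, 1, 3, 8, 7, 5, 6, 4, 11, 2, 10, 9] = (2 3 8 11 9)(4 7)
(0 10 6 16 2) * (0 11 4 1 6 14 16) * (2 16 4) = (16)(0 10 14 4 1 6)(2 11) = [10, 6, 11, 3, 1, 5, 0, 7, 8, 9, 14, 2, 12, 13, 4, 15, 16]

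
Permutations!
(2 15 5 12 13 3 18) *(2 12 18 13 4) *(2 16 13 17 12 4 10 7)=(2 15 5 18 4 16 13 3 17 12 10 7)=[0, 1, 15, 17, 16, 18, 6, 2, 8, 9, 7, 11, 10, 3, 14, 5, 13, 12, 4]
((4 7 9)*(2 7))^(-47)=(2 7 9 4)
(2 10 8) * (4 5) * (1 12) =(1 12)(2 10 8)(4 5) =[0, 12, 10, 3, 5, 4, 6, 7, 2, 9, 8, 11, 1]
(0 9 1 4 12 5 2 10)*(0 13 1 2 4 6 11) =[9, 6, 10, 3, 12, 4, 11, 7, 8, 2, 13, 0, 5, 1] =(0 9 2 10 13 1 6 11)(4 12 5)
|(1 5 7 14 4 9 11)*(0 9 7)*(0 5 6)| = 15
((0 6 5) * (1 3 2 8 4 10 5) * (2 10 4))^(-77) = ((0 6 1 3 10 5)(2 8))^(-77) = (0 6 1 3 10 5)(2 8)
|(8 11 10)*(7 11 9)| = |(7 11 10 8 9)| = 5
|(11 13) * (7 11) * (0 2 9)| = |(0 2 9)(7 11 13)| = 3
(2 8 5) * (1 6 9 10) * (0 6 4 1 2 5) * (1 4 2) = (0 6 9 10 1 2 8) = [6, 2, 8, 3, 4, 5, 9, 7, 0, 10, 1]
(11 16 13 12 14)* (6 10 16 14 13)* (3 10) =(3 10 16 6)(11 14)(12 13) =[0, 1, 2, 10, 4, 5, 3, 7, 8, 9, 16, 14, 13, 12, 11, 15, 6]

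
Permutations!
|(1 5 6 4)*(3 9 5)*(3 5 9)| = 4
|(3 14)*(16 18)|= |(3 14)(16 18)|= 2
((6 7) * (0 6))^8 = (0 7 6)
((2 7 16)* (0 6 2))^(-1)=((0 6 2 7 16))^(-1)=(0 16 7 2 6)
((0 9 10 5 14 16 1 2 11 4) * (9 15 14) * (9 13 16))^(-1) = (0 4 11 2 1 16 13 5 10 9 14 15) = ((0 15 14 9 10 5 13 16 1 2 11 4))^(-1)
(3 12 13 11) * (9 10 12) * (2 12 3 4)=(2 12 13 11 4)(3 9 10)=[0, 1, 12, 9, 2, 5, 6, 7, 8, 10, 3, 4, 13, 11]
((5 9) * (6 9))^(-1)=((5 6 9))^(-1)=(5 9 6)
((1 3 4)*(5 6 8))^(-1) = (1 4 3)(5 8 6)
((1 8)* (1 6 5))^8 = (8)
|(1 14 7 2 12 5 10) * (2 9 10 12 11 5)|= |(1 14 7 9 10)(2 11 5 12)|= 20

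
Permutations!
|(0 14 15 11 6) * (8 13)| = |(0 14 15 11 6)(8 13)| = 10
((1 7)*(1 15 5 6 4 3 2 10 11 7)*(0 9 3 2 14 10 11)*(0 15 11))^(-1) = (0 2 4 6 5 15 10 14 3 9)(7 11) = ((0 9 3 14 10 15 5 6 4 2)(7 11))^(-1)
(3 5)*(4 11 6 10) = (3 5)(4 11 6 10) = [0, 1, 2, 5, 11, 3, 10, 7, 8, 9, 4, 6]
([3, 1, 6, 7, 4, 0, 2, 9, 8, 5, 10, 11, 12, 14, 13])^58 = [9, 1, 2, 5, 4, 7, 6, 0, 8, 3, 10, 11, 12, 13, 14]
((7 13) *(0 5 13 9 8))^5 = (0 8 9 7 13 5)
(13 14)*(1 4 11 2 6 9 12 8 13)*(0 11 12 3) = [11, 4, 6, 0, 12, 5, 9, 7, 13, 3, 10, 2, 8, 14, 1] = (0 11 2 6 9 3)(1 4 12 8 13 14)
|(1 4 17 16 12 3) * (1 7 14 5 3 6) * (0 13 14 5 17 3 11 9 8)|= |(0 13 14 17 16 12 6 1 4 3 7 5 11 9 8)|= 15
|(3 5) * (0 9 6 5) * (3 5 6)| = |(0 9 3)| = 3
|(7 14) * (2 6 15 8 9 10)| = |(2 6 15 8 9 10)(7 14)| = 6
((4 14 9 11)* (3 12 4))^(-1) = (3 11 9 14 4 12) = ((3 12 4 14 9 11))^(-1)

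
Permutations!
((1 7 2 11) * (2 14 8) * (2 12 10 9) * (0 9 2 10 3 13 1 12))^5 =((0 9 10 2 11 12 3 13 1 7 14 8))^5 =(0 12 14 2 1 9 3 8 11 7 10 13)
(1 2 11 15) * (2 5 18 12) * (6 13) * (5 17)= [0, 17, 11, 3, 4, 18, 13, 7, 8, 9, 10, 15, 2, 6, 14, 1, 16, 5, 12]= (1 17 5 18 12 2 11 15)(6 13)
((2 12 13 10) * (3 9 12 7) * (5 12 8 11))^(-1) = ((2 7 3 9 8 11 5 12 13 10))^(-1) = (2 10 13 12 5 11 8 9 3 7)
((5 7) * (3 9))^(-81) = (3 9)(5 7)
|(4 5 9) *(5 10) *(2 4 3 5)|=3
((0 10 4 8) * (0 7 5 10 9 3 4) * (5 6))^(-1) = ((0 9 3 4 8 7 6 5 10))^(-1) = (0 10 5 6 7 8 4 3 9)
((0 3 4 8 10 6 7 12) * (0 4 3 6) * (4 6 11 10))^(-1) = (0 10 11)(4 8)(6 12 7)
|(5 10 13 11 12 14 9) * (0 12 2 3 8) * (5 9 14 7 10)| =9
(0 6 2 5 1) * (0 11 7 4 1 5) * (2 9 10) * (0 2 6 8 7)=(0 8 7 4 1 11)(6 9 10)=[8, 11, 2, 3, 1, 5, 9, 4, 7, 10, 6, 0]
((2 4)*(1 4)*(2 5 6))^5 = ((1 4 5 6 2))^5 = (6)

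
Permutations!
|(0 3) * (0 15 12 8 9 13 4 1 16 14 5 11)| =|(0 3 15 12 8 9 13 4 1 16 14 5 11)| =13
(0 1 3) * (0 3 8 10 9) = (0 1 8 10 9) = [1, 8, 2, 3, 4, 5, 6, 7, 10, 0, 9]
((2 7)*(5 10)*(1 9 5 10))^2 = ((10)(1 9 5)(2 7))^2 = (10)(1 5 9)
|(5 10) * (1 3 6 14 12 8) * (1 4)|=|(1 3 6 14 12 8 4)(5 10)|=14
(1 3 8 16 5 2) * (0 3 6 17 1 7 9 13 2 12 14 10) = [3, 6, 7, 8, 4, 12, 17, 9, 16, 13, 0, 11, 14, 2, 10, 15, 5, 1] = (0 3 8 16 5 12 14 10)(1 6 17)(2 7 9 13)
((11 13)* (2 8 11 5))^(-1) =(2 5 13 11 8)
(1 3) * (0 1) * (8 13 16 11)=(0 1 3)(8 13 16 11)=[1, 3, 2, 0, 4, 5, 6, 7, 13, 9, 10, 8, 12, 16, 14, 15, 11]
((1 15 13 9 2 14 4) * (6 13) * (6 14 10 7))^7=(1 4 14 15)(2 10 7 6 13 9)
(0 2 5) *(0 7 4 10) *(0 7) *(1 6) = (0 2 5)(1 6)(4 10 7) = [2, 6, 5, 3, 10, 0, 1, 4, 8, 9, 7]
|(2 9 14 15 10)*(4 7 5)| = |(2 9 14 15 10)(4 7 5)| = 15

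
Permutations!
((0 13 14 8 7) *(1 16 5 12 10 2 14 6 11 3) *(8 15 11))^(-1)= (0 7 8 6 13)(1 3 11 15 14 2 10 12 5 16)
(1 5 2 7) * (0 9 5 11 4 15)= (0 9 5 2 7 1 11 4 15)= [9, 11, 7, 3, 15, 2, 6, 1, 8, 5, 10, 4, 12, 13, 14, 0]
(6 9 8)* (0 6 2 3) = (0 6 9 8 2 3) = [6, 1, 3, 0, 4, 5, 9, 7, 2, 8]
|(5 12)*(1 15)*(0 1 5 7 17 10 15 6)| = 6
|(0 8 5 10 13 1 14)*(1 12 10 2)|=6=|(0 8 5 2 1 14)(10 13 12)|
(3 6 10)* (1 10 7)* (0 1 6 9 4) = (0 1 10 3 9 4)(6 7) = [1, 10, 2, 9, 0, 5, 7, 6, 8, 4, 3]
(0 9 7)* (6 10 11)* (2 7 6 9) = (0 2 7)(6 10 11 9) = [2, 1, 7, 3, 4, 5, 10, 0, 8, 6, 11, 9]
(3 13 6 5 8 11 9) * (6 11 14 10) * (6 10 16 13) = (3 6 5 8 14 16 13 11 9) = [0, 1, 2, 6, 4, 8, 5, 7, 14, 3, 10, 9, 12, 11, 16, 15, 13]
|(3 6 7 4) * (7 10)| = |(3 6 10 7 4)| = 5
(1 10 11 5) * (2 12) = (1 10 11 5)(2 12) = [0, 10, 12, 3, 4, 1, 6, 7, 8, 9, 11, 5, 2]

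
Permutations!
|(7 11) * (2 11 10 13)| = |(2 11 7 10 13)| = 5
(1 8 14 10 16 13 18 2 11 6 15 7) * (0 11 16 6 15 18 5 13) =[11, 8, 16, 3, 4, 13, 18, 1, 14, 9, 6, 15, 12, 5, 10, 7, 0, 17, 2] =(0 11 15 7 1 8 14 10 6 18 2 16)(5 13)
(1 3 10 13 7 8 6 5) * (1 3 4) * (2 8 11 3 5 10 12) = (1 4)(2 8 6 10 13 7 11 3 12) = [0, 4, 8, 12, 1, 5, 10, 11, 6, 9, 13, 3, 2, 7]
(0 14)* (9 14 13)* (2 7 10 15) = [13, 1, 7, 3, 4, 5, 6, 10, 8, 14, 15, 11, 12, 9, 0, 2] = (0 13 9 14)(2 7 10 15)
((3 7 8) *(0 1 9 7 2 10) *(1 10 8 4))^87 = (0 10)(1 4 7 9)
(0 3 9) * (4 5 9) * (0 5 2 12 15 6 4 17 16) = (0 3 17 16)(2 12 15 6 4)(5 9) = [3, 1, 12, 17, 2, 9, 4, 7, 8, 5, 10, 11, 15, 13, 14, 6, 0, 16]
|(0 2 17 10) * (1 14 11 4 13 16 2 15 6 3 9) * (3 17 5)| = 10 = |(0 15 6 17 10)(1 14 11 4 13 16 2 5 3 9)|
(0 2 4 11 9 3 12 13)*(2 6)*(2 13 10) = (0 6 13)(2 4 11 9 3 12 10) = [6, 1, 4, 12, 11, 5, 13, 7, 8, 3, 2, 9, 10, 0]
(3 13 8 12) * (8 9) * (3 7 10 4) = (3 13 9 8 12 7 10 4) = [0, 1, 2, 13, 3, 5, 6, 10, 12, 8, 4, 11, 7, 9]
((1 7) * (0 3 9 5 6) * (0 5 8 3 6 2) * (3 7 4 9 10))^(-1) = ((0 6 5 2)(1 4 9 8 7)(3 10))^(-1) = (0 2 5 6)(1 7 8 9 4)(3 10)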